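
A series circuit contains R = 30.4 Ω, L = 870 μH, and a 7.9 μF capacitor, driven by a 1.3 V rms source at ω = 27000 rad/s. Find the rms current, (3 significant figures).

36.4 mA

X_L = ωL = 23.5 Ω
X_C = 1/(ωC) = 4.69 Ω
Net reactance X = X_L − X_C = 18.8 Ω
Z = 30.4 + j18.8 Ω
|Z| = √(30.4² + 18.8²) = 35.7 Ω
I = V/|Z| = 1.3/35.7 = 36.4 mA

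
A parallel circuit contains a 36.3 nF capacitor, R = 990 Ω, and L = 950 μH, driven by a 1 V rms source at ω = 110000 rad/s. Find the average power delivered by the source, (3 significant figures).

1.01 mW

X_L = ωL = 104 Ω
X_C = 1/(ωC) = 250 Ω
Parallel: admittances add. Y = 1/R + 1/(jωL) + jωC
Y = (0.00101 − j0.00558) S
|Y| = 0.00567 S → |Z| = 1/|Y| = 176 Ω, ∠Z = −∠Y = 79.7°
I = V/|Z| = 5.67 mA
P = VI cos φ = 1 × 0.00567 × cos(79.7°) = 1.01 mW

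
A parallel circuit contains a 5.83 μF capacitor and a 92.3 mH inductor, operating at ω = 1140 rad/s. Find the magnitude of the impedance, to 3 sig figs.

X_L = ωL = 105 Ω
X_C = 1/(ωC) = 150 Ω
Parallel: admittances add. Y = 1/(jωL) + jωC
Y = (0 − j0.00286) S
|Y| = 0.00286 S → |Z| = 1/|Y| = 350 Ω, ∠Z = −∠Y = 90.0°

350 Ω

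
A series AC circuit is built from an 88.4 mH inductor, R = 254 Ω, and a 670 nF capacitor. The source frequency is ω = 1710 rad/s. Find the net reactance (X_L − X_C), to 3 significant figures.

X_L = ωL = 151 Ω
X_C = 1/(ωC) = 873 Ω
X = 151 − 873 = -722 Ω

-722 Ω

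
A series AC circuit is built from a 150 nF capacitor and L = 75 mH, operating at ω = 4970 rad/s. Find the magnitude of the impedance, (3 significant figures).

969 Ω

X_L = ωL = 373 Ω
X_C = 1/(ωC) = 1340 Ω
Net reactance X = X_L − X_C = -969 Ω
Z = − j969 Ω
|Z| = √(0² + 969²) = 969 Ω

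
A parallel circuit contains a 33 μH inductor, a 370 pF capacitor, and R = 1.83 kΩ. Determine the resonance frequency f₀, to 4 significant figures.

ω₀ = 1/√(LC) = 1/√(3.3e-05 × 3.7e-10) = 9.05e+06 rad/s
f₀ = ω₀/(2π) = 1.440 MHz

1.440 MHz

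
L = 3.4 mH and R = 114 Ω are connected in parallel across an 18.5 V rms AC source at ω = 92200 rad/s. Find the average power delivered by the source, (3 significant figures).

X_L = ωL = 313 Ω
Parallel: admittances add. Y = 1/R + 1/(jωL)
Y = (0.00877 − j0.00319) S
|Y| = 0.00933 S → |Z| = 1/|Y| = 107 Ω, ∠Z = −∠Y = 20.0°
I = V/|Z| = 173 mA
P = VI cos φ = 18.5 × 0.173 × cos(20.0°) = 3.00 W

3.00 W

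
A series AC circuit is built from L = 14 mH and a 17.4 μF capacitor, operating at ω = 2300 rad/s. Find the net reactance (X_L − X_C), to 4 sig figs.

X_L = ωL = 32.20 Ω
X_C = 1/(ωC) = 24.99 Ω
X = 32.20 − 24.99 = 7.212 Ω

7.212 Ω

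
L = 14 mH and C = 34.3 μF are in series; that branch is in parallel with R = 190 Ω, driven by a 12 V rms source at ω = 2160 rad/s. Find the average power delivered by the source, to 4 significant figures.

X_L = ωL = 30.24 Ω
X_C = 1/(ωC) = 13.50 Ω
Branch 1: Z₁ = R = 190.0 Ω
Branch 2 (series LC): Z₂ = j(X_L − X_C) = j16.74 Ω
Parallel: Z = Z₁Z₂/(Z₁+Z₂), |Z| = 16.68 Ω, ∠Z = 84.96°
I = V/|Z| = 719.5 mA
P = VI cos φ = 12 × 0.7195 × cos(84.96°) = 757.9 mW

757.9 mW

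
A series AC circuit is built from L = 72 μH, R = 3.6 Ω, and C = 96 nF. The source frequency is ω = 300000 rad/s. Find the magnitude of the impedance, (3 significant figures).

X_L = ωL = 21.6 Ω
X_C = 1/(ωC) = 34.7 Ω
Net reactance X = X_L − X_C = -13.1 Ω
Z = 3.60 − j13.1 Ω
|Z| = √(3.60² + 13.1²) = 13.6 Ω

13.6 Ω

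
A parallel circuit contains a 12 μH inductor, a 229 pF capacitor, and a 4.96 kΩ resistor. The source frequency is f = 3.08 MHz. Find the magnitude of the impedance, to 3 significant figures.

ω = 2πf = 1.935e+07 rad/s
X_L = ωL = 232 Ω
X_C = 1/(ωC) = 226 Ω
Parallel: admittances add. Y = 1/R + 1/(jωL) + jωC
Y = (0.000202 + j0.000126) S
|Y| = 0.000237 S → |Z| = 1/|Y| = 4210 Ω, ∠Z = −∠Y = -31.9°

4210 Ω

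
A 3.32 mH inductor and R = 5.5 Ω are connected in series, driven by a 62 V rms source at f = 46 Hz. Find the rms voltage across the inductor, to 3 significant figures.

10.7 V

ω = 2πf = 289.0 rad/s
X_L = ωL = 0.960 Ω
Z = 5.50 + j0.960 Ω
|Z| = √(5.50² + 0.960²) = 5.58 Ω
I = V/|Z| = 11.1 A
V_L = I·|Z_L| = 11.1 × 0.960 = 10.7 V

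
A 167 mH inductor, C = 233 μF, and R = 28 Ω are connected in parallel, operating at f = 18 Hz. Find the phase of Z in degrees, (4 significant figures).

ω = 2πf = 113.1 rad/s
X_L = ωL = 18.89 Ω
X_C = 1/(ωC) = 37.95 Ω
Parallel: admittances add. Y = 1/R + 1/(jωL) + jωC
Y = (0.03571 − j0.02659) S
|Y| = 0.04453 S → |Z| = 1/|Y| = 22.46 Ω, ∠Z = −∠Y = 36.67°

36.67°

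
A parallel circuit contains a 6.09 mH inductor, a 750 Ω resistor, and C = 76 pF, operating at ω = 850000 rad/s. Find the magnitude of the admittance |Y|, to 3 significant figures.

1.34 mS

X_L = ωL = 5180 Ω
X_C = 1/(ωC) = 15500 Ω
Parallel: admittances add. Y = 1/R + 1/(jωL) + jωC
Y = (0.00133 − j0.000129) S
|Y| = 0.00134 S → |Z| = 1/|Y| = 747 Ω, ∠Z = −∠Y = 5.51°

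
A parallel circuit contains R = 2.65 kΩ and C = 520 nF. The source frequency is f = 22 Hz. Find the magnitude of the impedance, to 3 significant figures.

2600 Ω

ω = 2πf = 138.2 rad/s
X_C = 1/(ωC) = 13900 Ω
Parallel: admittances add. Y = 1/R + jωC
Y = (0.000377 + j7.19e-05) S
|Y| = 0.000384 S → |Z| = 1/|Y| = 2600 Ω, ∠Z = −∠Y = -10.8°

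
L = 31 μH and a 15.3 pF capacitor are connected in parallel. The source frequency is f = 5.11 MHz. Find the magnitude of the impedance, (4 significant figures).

1948 Ω

ω = 2πf = 3.211e+07 rad/s
X_L = ωL = 995.3 Ω
X_C = 1/(ωC) = 2036 Ω
Parallel: admittances add. Y = 1/(jωL) + jωC
Y = (0 − j0.0005135) S
|Y| = 0.0005135 S → |Z| = 1/|Y| = 1948 Ω, ∠Z = −∠Y = 90.00°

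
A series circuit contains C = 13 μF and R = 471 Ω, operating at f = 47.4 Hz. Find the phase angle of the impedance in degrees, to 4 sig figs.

ω = 2πf = 297.8 rad/s
X_C = 1/(ωC) = 258.3 Ω
Z = 471.0 − j258.3 Ω
|Z| = √(471.0² + 258.3²) = 537.2 Ω
∠Z = arctan(-258.3/471.0) = -28.74°

-28.74°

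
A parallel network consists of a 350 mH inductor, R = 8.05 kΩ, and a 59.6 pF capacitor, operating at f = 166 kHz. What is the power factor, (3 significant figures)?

0.902

ω = 2πf = 1.043e+06 rad/s
X_L = ωL = 365000 Ω
X_C = 1/(ωC) = 16100 Ω
Parallel: admittances add. Y = 1/R + 1/(jωL) + jωC
Y = (0.000124 + j5.94e-05) S
|Y| = 0.000138 S → |Z| = 1/|Y| = 7260 Ω, ∠Z = −∠Y = -25.6°
cos φ = cos(-25.6°) = 0.902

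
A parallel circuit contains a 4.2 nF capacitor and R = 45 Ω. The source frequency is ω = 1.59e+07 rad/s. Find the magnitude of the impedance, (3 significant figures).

14.2 Ω

X_C = 1/(ωC) = 15.0 Ω
Parallel: admittances add. Y = 1/R + jωC
Y = (0.0222 + j0.0668) S
|Y| = 0.0704 S → |Z| = 1/|Y| = 14.2 Ω, ∠Z = −∠Y = -71.6°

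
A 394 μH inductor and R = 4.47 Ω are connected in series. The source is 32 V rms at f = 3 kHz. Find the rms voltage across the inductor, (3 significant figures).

ω = 2πf = 18850 rad/s
X_L = ωL = 7.43 Ω
Z = 4.47 + j7.43 Ω
|Z| = √(4.47² + 7.43²) = 8.67 Ω
I = V/|Z| = 3.69 A
V_L = I·|Z_L| = 3.69 × 7.43 = 27.4 V

27.4 V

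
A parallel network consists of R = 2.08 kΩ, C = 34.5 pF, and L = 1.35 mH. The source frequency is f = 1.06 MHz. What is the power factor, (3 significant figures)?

ω = 2πf = 6.66e+06 rad/s
X_L = ωL = 8990 Ω
X_C = 1/(ωC) = 4350 Ω
Parallel: admittances add. Y = 1/R + 1/(jωL) + jωC
Y = (0.000481 + j0.000119) S
|Y| = 0.000495 S → |Z| = 1/|Y| = 2020 Ω, ∠Z = −∠Y = -13.9°
cos φ = cos(-13.9°) = 0.971

0.971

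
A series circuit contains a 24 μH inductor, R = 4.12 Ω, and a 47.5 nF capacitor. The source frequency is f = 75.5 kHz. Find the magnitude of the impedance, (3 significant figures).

ω = 2πf = 474400 rad/s
X_L = ωL = 11.4 Ω
X_C = 1/(ωC) = 44.4 Ω
Net reactance X = X_L − X_C = -33.0 Ω
Z = 4.12 − j33.0 Ω
|Z| = √(4.12² + 33.0²) = 33.3 Ω

33.3 Ω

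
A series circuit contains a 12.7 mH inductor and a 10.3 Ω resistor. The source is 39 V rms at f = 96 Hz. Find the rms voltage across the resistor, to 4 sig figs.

31.29 V

ω = 2πf = 603.2 rad/s
X_L = ωL = 7.660 Ω
Z = 10.30 + j7.660 Ω
|Z| = √(10.30² + 7.660²) = 12.84 Ω
I = V/|Z| = 3.038 A
V_R = I·|Z_R| = 3.038 × 10.30 = 31.29 V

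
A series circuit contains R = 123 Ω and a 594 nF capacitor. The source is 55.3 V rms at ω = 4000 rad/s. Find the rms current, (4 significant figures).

X_C = 1/(ωC) = 420.9 Ω
Z = 123.0 − j420.9 Ω
|Z| = √(123.0² + 420.9²) = 438.5 Ω
I = V/|Z| = 55.3/438.5 = 126.1 mA

126.1 mA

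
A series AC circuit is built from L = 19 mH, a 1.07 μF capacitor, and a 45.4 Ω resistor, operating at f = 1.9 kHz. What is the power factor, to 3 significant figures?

0.292

ω = 2πf = 11940 rad/s
X_L = ωL = 227 Ω
X_C = 1/(ωC) = 78.3 Ω
Net reactance X = X_L − X_C = 149 Ω
Z = 45.4 + j149 Ω
|Z| = √(45.4² + 149²) = 155 Ω
∠Z = arctan(149/45.4) = 73.0°
cos φ = cos(73.0°) = 0.292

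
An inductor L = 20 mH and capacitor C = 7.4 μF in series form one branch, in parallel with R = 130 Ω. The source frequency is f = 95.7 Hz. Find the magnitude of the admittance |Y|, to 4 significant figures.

9.015 mS

ω = 2πf = 601.3 rad/s
X_L = ωL = 12.03 Ω
X_C = 1/(ωC) = 224.7 Ω
Branch 1: Z₁ = R = 130.0 Ω
Branch 2 (series LC): Z₂ = j(X_L − X_C) = −j212.7 Ω
Parallel: Z = Z₁Z₂/(Z₁+Z₂), |Z| = 110.9 Ω, ∠Z = -31.43°
|Y| = 1/|Z| = 9.015 mS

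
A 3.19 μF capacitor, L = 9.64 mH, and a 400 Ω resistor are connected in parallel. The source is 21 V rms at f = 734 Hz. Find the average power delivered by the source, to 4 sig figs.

1.103 W

ω = 2πf = 4612 rad/s
X_L = ωL = 44.46 Ω
X_C = 1/(ωC) = 67.97 Ω
Parallel: admittances add. Y = 1/R + 1/(jωL) + jωC
Y = (0.002500 − j0.007781) S
|Y| = 0.008173 S → |Z| = 1/|Y| = 122.4 Ω, ∠Z = −∠Y = 72.19°
I = V/|Z| = 171.6 mA
P = VI cos φ = 21 × 0.1716 × cos(72.19°) = 1.103 W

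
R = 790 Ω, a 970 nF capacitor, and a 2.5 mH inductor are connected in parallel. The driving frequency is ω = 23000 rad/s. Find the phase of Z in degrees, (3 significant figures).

-75.6°

X_L = ωL = 57.5 Ω
X_C = 1/(ωC) = 44.8 Ω
Parallel: admittances add. Y = 1/R + 1/(jωL) + jωC
Y = (0.00127 + j0.00492) S
|Y| = 0.00508 S → |Z| = 1/|Y| = 197 Ω, ∠Z = −∠Y = -75.6°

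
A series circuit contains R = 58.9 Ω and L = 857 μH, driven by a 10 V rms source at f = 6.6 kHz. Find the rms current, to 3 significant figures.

145 mA

ω = 2πf = 41470 rad/s
X_L = ωL = 35.5 Ω
Z = 58.9 + j35.5 Ω
|Z| = √(58.9² + 35.5²) = 68.8 Ω
I = V/|Z| = 10/68.8 = 145 mA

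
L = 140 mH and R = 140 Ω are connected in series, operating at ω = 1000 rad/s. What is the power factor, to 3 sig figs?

X_L = ωL = 140 Ω
Z = 140 + j140 Ω
|Z| = √(140² + 140²) = 198 Ω
∠Z = arctan(140/140) = 45.0°
cos φ = cos(45.0°) = 0.707

0.707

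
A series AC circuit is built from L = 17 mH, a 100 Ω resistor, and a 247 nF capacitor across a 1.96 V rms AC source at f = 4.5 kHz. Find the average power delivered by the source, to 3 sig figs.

3.10 mW

ω = 2πf = 28270 rad/s
X_L = ωL = 481 Ω
X_C = 1/(ωC) = 143 Ω
Net reactance X = X_L − X_C = 337 Ω
Z = 100 + j337 Ω
|Z| = √(100² + 337²) = 352 Ω
∠Z = arctan(337/100) = 73.5°
I = V/|Z| = 5.57 mA
P = VI cos φ = 1.96 × 0.00557 × cos(73.5°) = 3.10 mW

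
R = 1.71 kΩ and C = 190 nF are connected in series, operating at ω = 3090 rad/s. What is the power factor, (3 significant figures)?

0.708

X_C = 1/(ωC) = 1700 Ω
Z = 1710 − j1700 Ω
|Z| = √(1710² + 1700²) = 2410 Ω
∠Z = arctan(-1700/1710) = -44.9°
cos φ = cos(-44.9°) = 0.708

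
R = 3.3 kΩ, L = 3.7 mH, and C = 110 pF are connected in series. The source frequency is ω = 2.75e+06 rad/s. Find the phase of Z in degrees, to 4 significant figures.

64.34°

X_L = ωL = 10180 Ω
X_C = 1/(ωC) = 3306 Ω
Net reactance X = X_L − X_C = 6869 Ω
Z = 3300 + j6869 Ω
|Z| = √(3300² + 6869²) = 7621 Ω
∠Z = arctan(6869/3300) = 64.34°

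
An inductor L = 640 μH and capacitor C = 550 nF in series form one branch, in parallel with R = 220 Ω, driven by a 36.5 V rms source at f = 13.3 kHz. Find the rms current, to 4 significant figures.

1.162 A

ω = 2πf = 83570 rad/s
X_L = ωL = 53.48 Ω
X_C = 1/(ωC) = 21.76 Ω
Branch 1: Z₁ = R = 220.0 Ω
Branch 2 (series LC): Z₂ = j(X_L − X_C) = j31.73 Ω
Parallel: Z = Z₁Z₂/(Z₁+Z₂), |Z| = 31.40 Ω, ∠Z = 81.79°
I = V/|Z| = 36.5/31.40 = 1.162 A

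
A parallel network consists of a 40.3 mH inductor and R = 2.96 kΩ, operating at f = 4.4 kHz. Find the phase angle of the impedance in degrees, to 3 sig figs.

ω = 2πf = 27650 rad/s
X_L = ωL = 1110 Ω
Parallel: admittances add. Y = 1/R + 1/(jωL)
Y = (0.000338 − j0.000898) S
|Y| = 0.000959 S → |Z| = 1/|Y| = 1040 Ω, ∠Z = −∠Y = 69.4°

69.4°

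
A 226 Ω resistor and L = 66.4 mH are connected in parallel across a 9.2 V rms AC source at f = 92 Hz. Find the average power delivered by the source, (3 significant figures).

375 mW

ω = 2πf = 578.1 rad/s
X_L = ωL = 38.4 Ω
Parallel: admittances add. Y = 1/R + 1/(jωL)
Y = (0.00442 − j0.0261) S
|Y| = 0.0264 S → |Z| = 1/|Y| = 37.8 Ω, ∠Z = −∠Y = 80.4°
I = V/|Z| = 243 mA
P = VI cos φ = 9.2 × 0.243 × cos(80.4°) = 375 mW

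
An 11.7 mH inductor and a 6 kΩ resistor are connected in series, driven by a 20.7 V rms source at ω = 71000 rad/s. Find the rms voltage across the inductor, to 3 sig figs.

X_L = ωL = 831 Ω
Z = 6000 + j831 Ω
|Z| = √(6000² + 831²) = 6060 Ω
I = V/|Z| = 3.42 mA
V_L = I·|Z_L| = 0.00342 × 831 = 2.84 V

2.84 V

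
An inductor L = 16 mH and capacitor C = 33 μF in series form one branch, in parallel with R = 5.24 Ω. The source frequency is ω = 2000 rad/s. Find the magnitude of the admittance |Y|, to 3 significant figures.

200 mS

X_L = ωL = 32.0 Ω
X_C = 1/(ωC) = 15.2 Ω
Branch 1: Z₁ = R = 5.24 Ω
Branch 2 (series LC): Z₂ = j(X_L − X_C) = j16.8 Ω
Parallel: Z = Z₁Z₂/(Z₁+Z₂), |Z| = 5.00 Ω, ∠Z = 17.3°
|Y| = 1/|Z| = 200 mS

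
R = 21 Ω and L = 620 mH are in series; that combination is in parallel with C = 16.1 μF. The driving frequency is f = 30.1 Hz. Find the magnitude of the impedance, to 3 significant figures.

184 Ω

ω = 2πf = 189.1 rad/s
X_L = ωL = 117 Ω
X_C = 1/(ωC) = 328 Ω
Branch 1 (R+jX_L): Z₁ = 21.0 + j117 Ω, |Z₁| = 119 Ω
Branch 2 (−jX_C): Z₂ = −j328 Ω
Parallel: Z = Z₁Z₂/(Z₁+Z₂), |Z| = 184 Ω, ∠Z = 74.2°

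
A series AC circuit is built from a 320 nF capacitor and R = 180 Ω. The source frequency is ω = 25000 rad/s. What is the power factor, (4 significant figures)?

X_C = 1/(ωC) = 125.0 Ω
Z = 180.0 − j125.0 Ω
|Z| = √(180.0² + 125.0²) = 219.1 Ω
∠Z = arctan(-125.0/180.0) = -34.78°
cos φ = cos(-34.78°) = 0.8214

0.8214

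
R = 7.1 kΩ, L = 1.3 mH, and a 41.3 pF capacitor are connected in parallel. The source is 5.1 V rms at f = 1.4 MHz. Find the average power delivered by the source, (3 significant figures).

3.66 mW

ω = 2πf = 8.796e+06 rad/s
X_L = ωL = 11400 Ω
X_C = 1/(ωC) = 2750 Ω
Parallel: admittances add. Y = 1/R + 1/(jωL) + jωC
Y = (0.000141 + j0.000276) S
|Y| = 0.000310 S → |Z| = 1/|Y| = 3230 Ω, ∠Z = −∠Y = -63.0°
I = V/|Z| = 1.58 mA
P = VI cos φ = 5.1 × 0.00158 × cos(-63.0°) = 3.66 mW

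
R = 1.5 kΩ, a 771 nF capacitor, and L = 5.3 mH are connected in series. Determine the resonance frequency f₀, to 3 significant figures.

ω₀ = 1/√(LC) = 1/√(0.0053 × 7.71e-07) = 15640 rad/s
f₀ = ω₀/(2π) = 2.49 kHz

2.49 kHz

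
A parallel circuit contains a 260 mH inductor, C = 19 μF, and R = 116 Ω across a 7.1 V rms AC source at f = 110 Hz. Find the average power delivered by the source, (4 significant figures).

ω = 2πf = 691.2 rad/s
X_L = ωL = 179.7 Ω
X_C = 1/(ωC) = 76.15 Ω
Parallel: admittances add. Y = 1/R + 1/(jωL) + jωC
Y = (0.008621 + j0.007567) S
|Y| = 0.01147 S → |Z| = 1/|Y| = 87.18 Ω, ∠Z = −∠Y = -41.28°
I = V/|Z| = 81.44 mA
P = VI cos φ = 7.1 × 0.08144 × cos(-41.28°) = 434.6 mW

434.6 mW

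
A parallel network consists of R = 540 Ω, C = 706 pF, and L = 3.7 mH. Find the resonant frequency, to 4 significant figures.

ω₀ = 1/√(LC) = 1/√(0.0037 × 7.06e-10) = 618700 rad/s
f₀ = ω₀/(2π) = 98.47 kHz

98.47 kHz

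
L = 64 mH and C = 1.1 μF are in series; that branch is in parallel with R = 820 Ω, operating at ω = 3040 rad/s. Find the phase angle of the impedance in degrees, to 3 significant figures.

X_L = ωL = 195 Ω
X_C = 1/(ωC) = 299 Ω
Branch 1: Z₁ = R = 820 Ω
Branch 2 (series LC): Z₂ = j(X_L − X_C) = −j104 Ω
Parallel: Z = Z₁Z₂/(Z₁+Z₂), |Z| = 104 Ω, ∠Z = -82.7°

-82.7°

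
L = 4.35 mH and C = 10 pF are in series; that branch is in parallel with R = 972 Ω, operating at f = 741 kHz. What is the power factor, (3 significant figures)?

0.783

ω = 2πf = 4.656e+06 rad/s
X_L = ωL = 20300 Ω
X_C = 1/(ωC) = 21500 Ω
Branch 1: Z₁ = R = 972 Ω
Branch 2 (series LC): Z₂ = j(X_L − X_C) = −j1230 Ω
Parallel: Z = Z₁Z₂/(Z₁+Z₂), |Z| = 762 Ω, ∠Z = -38.4°
cos φ = cos(-38.4°) = 0.783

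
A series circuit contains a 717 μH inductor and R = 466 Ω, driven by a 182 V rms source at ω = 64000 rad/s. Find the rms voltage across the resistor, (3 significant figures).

X_L = ωL = 45.9 Ω
Z = 466 + j45.9 Ω
|Z| = √(466² + 45.9²) = 468 Ω
I = V/|Z| = 389 mA
V_R = I·|Z_R| = 0.389 × 466 = 181 V

181 V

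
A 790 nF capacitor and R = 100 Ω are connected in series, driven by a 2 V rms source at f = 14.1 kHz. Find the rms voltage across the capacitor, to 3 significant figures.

0.283 V

ω = 2πf = 88590 rad/s
X_C = 1/(ωC) = 14.3 Ω
Z = 100 − j14.3 Ω
|Z| = √(100² + 14.3²) = 101 Ω
I = V/|Z| = 19.8 mA
V_C = I·|Z_C| = 0.0198 × 14.3 = 0.283 V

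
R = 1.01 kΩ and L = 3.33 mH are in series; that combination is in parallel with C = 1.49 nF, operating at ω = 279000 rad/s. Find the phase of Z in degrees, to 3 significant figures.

X_L = ωL = 929 Ω
X_C = 1/(ωC) = 2410 Ω
Branch 1 (R+jX_L): Z₁ = 1010 + j929 Ω, |Z₁| = 1370 Ω
Branch 2 (−jX_C): Z₂ = −j2410 Ω
Parallel: Z = Z₁Z₂/(Z₁+Z₂), |Z| = 1850 Ω, ∠Z = 8.24°

8.24°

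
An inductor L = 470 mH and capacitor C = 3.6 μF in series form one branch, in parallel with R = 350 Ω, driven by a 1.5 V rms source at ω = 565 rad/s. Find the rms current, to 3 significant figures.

X_L = ωL = 266 Ω
X_C = 1/(ωC) = 492 Ω
Branch 1: Z₁ = R = 350 Ω
Branch 2 (series LC): Z₂ = j(X_L − X_C) = −j226 Ω
Parallel: Z = Z₁Z₂/(Z₁+Z₂), |Z| = 190 Ω, ∠Z = -57.1°
I = V/|Z| = 1.5/190 = 7.90 mA

7.90 mA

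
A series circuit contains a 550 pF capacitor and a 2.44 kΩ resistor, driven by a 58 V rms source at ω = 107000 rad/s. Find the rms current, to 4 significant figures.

3.379 mA

X_C = 1/(ωC) = 16990 Ω
Z = 2440 − j16990 Ω
|Z| = √(2440² + 16990²) = 17170 Ω
I = V/|Z| = 58/17170 = 3.379 mA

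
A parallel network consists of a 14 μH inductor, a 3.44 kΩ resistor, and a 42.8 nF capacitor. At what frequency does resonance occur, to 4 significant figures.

ω₀ = 1/√(LC) = 1/√(1.4e-05 × 4.28e-08) = 1.292e+06 rad/s
f₀ = ω₀/(2π) = 205.6 kHz

205.6 kHz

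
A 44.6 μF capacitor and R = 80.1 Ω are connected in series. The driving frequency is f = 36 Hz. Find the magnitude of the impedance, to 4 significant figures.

127.4 Ω

ω = 2πf = 226.2 rad/s
X_C = 1/(ωC) = 99.12 Ω
Z = 80.10 − j99.12 Ω
|Z| = √(80.10² + 99.12²) = 127.4 Ω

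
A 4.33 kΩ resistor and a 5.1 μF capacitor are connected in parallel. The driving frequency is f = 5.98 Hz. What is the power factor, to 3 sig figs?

ω = 2πf = 37.57 rad/s
X_C = 1/(ωC) = 5220 Ω
Parallel: admittances add. Y = 1/R + jωC
Y = (0.000231 + j0.000192) S
|Y| = 0.000300 S → |Z| = 1/|Y| = 3330 Ω, ∠Z = −∠Y = -39.7°
cos φ = cos(-39.7°) = 0.770

0.770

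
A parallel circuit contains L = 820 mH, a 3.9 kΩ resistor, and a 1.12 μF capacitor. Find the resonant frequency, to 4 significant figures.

ω₀ = 1/√(LC) = 1/√(0.82 × 1.12e-06) = 1043 rad/s
f₀ = ω₀/(2π) = 166.1 Hz

166.1 Hz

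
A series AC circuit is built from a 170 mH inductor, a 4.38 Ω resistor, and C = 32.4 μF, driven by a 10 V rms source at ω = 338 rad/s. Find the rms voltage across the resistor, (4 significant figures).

1.283 V

X_L = ωL = 57.46 Ω
X_C = 1/(ωC) = 91.31 Ω
Net reactance X = X_L − X_C = -33.85 Ω
Z = 4.380 − j33.85 Ω
|Z| = √(4.380² + 33.85²) = 34.14 Ω
I = V/|Z| = 292.9 mA
V_R = I·|Z_R| = 0.2929 × 4.380 = 1.283 V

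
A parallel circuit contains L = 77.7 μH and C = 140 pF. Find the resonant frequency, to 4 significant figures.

1.526 MHz

ω₀ = 1/√(LC) = 1/√(7.77e-05 × 1.4e-10) = 9.588e+06 rad/s
f₀ = ω₀/(2π) = 1.526 MHz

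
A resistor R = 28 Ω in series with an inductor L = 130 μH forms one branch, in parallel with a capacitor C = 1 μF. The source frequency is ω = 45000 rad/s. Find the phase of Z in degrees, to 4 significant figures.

-47.88°

X_L = ωL = 5.850 Ω
X_C = 1/(ωC) = 22.22 Ω
Branch 1 (R+jX_L): Z₁ = 28.00 + j5.850 Ω, |Z₁| = 28.60 Ω
Branch 2 (−jX_C): Z₂ = −j22.22 Ω
Parallel: Z = Z₁Z₂/(Z₁+Z₂), |Z| = 19.60 Ω, ∠Z = -47.88°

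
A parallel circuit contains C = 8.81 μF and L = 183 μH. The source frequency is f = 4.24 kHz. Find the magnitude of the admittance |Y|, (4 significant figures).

ω = 2πf = 26640 rad/s
X_L = ωL = 4.875 Ω
X_C = 1/(ωC) = 4.261 Ω
Parallel: admittances add. Y = 1/(jωL) + jωC
Y = (0 + j0.02959) S
|Y| = 0.02959 S → |Z| = 1/|Y| = 33.80 Ω, ∠Z = −∠Y = -90.00°

29.59 mS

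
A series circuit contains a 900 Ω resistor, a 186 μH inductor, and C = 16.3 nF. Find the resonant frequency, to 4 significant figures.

ω₀ = 1/√(LC) = 1/√(0.000186 × 1.63e-08) = 574300 rad/s
f₀ = ω₀/(2π) = 91.40 kHz

91.40 kHz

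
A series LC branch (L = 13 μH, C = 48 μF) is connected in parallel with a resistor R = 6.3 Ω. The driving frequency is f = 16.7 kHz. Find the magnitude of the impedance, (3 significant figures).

ω = 2πf = 104900 rad/s
X_L = ωL = 1.36 Ω
X_C = 1/(ωC) = 0.199 Ω
Branch 1: Z₁ = R = 6.30 Ω
Branch 2 (series LC): Z₂ = j(X_L − X_C) = j1.17 Ω
Parallel: Z = Z₁Z₂/(Z₁+Z₂), |Z| = 1.15 Ω, ∠Z = 79.5°

1.15 Ω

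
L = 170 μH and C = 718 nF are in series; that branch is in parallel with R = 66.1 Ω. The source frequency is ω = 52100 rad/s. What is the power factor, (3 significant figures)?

0.261

X_L = ωL = 8.86 Ω
X_C = 1/(ωC) = 26.7 Ω
Branch 1: Z₁ = R = 66.1 Ω
Branch 2 (series LC): Z₂ = j(X_L − X_C) = −j17.9 Ω
Parallel: Z = Z₁Z₂/(Z₁+Z₂), |Z| = 17.3 Ω, ∠Z = -74.9°
cos φ = cos(-74.9°) = 0.261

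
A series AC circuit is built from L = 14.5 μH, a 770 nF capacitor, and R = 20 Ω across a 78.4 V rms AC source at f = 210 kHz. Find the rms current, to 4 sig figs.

ω = 2πf = 1.319e+06 rad/s
X_L = ωL = 19.13 Ω
X_C = 1/(ωC) = 0.9843 Ω
Net reactance X = X_L − X_C = 18.15 Ω
Z = 20.00 + j18.15 Ω
|Z| = √(20.00² + 18.15²) = 27.01 Ω
I = V/|Z| = 78.4/27.01 = 2.903 A

2.903 A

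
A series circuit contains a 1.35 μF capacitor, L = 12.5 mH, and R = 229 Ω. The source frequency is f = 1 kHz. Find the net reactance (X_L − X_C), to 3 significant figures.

ω = 2πf = 6283 rad/s
X_L = ωL = 78.5 Ω
X_C = 1/(ωC) = 118 Ω
X = 78.5 − 118 = -39.4 Ω

-39.4 Ω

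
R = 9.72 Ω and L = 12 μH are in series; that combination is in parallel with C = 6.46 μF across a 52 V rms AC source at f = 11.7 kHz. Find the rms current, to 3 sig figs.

ω = 2πf = 73510 rad/s
X_L = ωL = 0.882 Ω
X_C = 1/(ωC) = 2.11 Ω
Branch 1 (R+jX_L): Z₁ = 9.72 + j0.882 Ω, |Z₁| = 9.76 Ω
Branch 2 (−jX_C): Z₂ = −j2.11 Ω
Parallel: Z = Z₁Z₂/(Z₁+Z₂), |Z| = 2.10 Ω, ∠Z = -77.6°
I = V/|Z| = 52/2.10 = 24.8 A

24.8 A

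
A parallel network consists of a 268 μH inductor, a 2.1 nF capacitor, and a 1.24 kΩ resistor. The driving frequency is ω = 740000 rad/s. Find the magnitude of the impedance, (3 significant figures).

X_L = ωL = 198 Ω
X_C = 1/(ωC) = 644 Ω
Parallel: admittances add. Y = 1/R + 1/(jωL) + jωC
Y = (0.000806 − j0.00349) S
|Y| = 0.00358 S → |Z| = 1/|Y| = 279 Ω, ∠Z = −∠Y = 77.0°

279 Ω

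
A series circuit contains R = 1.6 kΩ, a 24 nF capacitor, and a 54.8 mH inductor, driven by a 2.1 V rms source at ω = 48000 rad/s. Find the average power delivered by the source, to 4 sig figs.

1.245 mW

X_L = ωL = 2630 Ω
X_C = 1/(ωC) = 868.1 Ω
Net reactance X = X_L − X_C = 1762 Ω
Z = 1600 + j1762 Ω
|Z| = √(1600² + 1762²) = 2380 Ω
∠Z = arctan(1762/1600) = 47.76°
I = V/|Z| = 882.2 μA
P = VI cos φ = 2.1 × 0.0008822 × cos(47.76°) = 1.245 mW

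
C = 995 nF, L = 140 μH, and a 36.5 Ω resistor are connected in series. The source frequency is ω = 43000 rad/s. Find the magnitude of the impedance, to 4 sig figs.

40.41 Ω

X_L = ωL = 6.020 Ω
X_C = 1/(ωC) = 23.37 Ω
Net reactance X = X_L − X_C = -17.35 Ω
Z = 36.50 − j17.35 Ω
|Z| = √(36.50² + 17.35²) = 40.41 Ω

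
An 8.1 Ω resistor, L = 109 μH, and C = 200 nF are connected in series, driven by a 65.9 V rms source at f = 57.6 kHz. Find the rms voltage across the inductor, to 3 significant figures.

96.7 V

ω = 2πf = 361900 rad/s
X_L = ωL = 39.4 Ω
X_C = 1/(ωC) = 13.8 Ω
Net reactance X = X_L − X_C = 25.6 Ω
Z = 8.10 + j25.6 Ω
|Z| = √(8.10² + 25.6²) = 26.9 Ω
I = V/|Z| = 2.45 A
V_L = I·|Z_L| = 2.45 × 39.4 = 96.7 V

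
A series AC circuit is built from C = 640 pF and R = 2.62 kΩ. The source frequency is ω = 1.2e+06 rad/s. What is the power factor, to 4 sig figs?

X_C = 1/(ωC) = 1302 Ω
Z = 2620 − j1302 Ω
|Z| = √(2620² + 1302²) = 2926 Ω
∠Z = arctan(-1302/2620) = -26.43°
cos φ = cos(-26.43°) = 0.8955

0.8955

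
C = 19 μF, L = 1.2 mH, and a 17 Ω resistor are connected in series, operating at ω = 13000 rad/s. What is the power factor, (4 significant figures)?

0.8271

X_L = ωL = 15.60 Ω
X_C = 1/(ωC) = 4.049 Ω
Net reactance X = X_L − X_C = 11.55 Ω
Z = 17.00 + j11.55 Ω
|Z| = √(17.00² + 11.55²) = 20.55 Ω
∠Z = arctan(11.55/17.00) = 34.20°
cos φ = cos(34.20°) = 0.8271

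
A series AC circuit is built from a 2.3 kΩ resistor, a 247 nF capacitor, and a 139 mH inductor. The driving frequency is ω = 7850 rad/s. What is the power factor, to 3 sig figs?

0.970

X_L = ωL = 1090 Ω
X_C = 1/(ωC) = 516 Ω
Net reactance X = X_L − X_C = 575 Ω
Z = 2300 + j575 Ω
|Z| = √(2300² + 575²) = 2370 Ω
∠Z = arctan(575/2300) = 14.0°
cos φ = cos(14.0°) = 0.970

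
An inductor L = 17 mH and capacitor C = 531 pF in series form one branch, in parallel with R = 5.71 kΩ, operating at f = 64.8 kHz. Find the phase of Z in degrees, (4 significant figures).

ω = 2πf = 407200 rad/s
X_L = ωL = 6922 Ω
X_C = 1/(ωC) = 4625 Ω
Branch 1: Z₁ = R = 5710 Ω
Branch 2 (series LC): Z₂ = j(X_L − X_C) = j2296 Ω
Parallel: Z = Z₁Z₂/(Z₁+Z₂), |Z| = 2130 Ω, ∠Z = 68.09°

68.09°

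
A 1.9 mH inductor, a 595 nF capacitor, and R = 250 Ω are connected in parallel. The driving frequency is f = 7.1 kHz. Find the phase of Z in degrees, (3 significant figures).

ω = 2πf = 44610 rad/s
X_L = ωL = 84.8 Ω
X_C = 1/(ωC) = 37.7 Ω
Parallel: admittances add. Y = 1/R + 1/(jωL) + jωC
Y = (0.00400 + j0.0147) S
|Y| = 0.0153 S → |Z| = 1/|Y| = 65.5 Ω, ∠Z = −∠Y = -74.8°

-74.8°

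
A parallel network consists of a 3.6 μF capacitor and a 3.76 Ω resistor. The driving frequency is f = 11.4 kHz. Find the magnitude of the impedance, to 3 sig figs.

ω = 2πf = 71630 rad/s
X_C = 1/(ωC) = 3.88 Ω
Parallel: admittances add. Y = 1/R + jωC
Y = (0.266 + j0.258) S
|Y| = 0.370 S → |Z| = 1/|Y| = 2.70 Ω, ∠Z = −∠Y = -44.1°

2.70 Ω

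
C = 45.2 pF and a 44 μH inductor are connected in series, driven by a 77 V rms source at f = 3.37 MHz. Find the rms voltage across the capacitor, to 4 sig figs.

ω = 2πf = 2.117e+07 rad/s
X_L = ωL = 931.7 Ω
X_C = 1/(ωC) = 1045 Ω
Net reactance X = X_L − X_C = -113.2 Ω
Z = − j113.2 Ω
|Z| = √(0² + 113.2²) = 113.2 Ω
I = V/|Z| = 680.4 mA
V_C = I·|Z_C| = 0.6804 × 1045 = 710.9 V

710.9 V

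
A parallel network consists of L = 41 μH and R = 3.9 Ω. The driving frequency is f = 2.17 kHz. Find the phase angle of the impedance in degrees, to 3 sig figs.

81.8°

ω = 2πf = 13630 rad/s
X_L = ωL = 0.559 Ω
Parallel: admittances add. Y = 1/R + 1/(jωL)
Y = (0.256 − j1.79) S
|Y| = 1.81 S → |Z| = 1/|Y| = 0.553 Ω, ∠Z = −∠Y = 81.8°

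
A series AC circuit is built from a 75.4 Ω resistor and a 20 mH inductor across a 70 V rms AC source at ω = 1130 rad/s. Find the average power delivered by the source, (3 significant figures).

59.6 W

X_L = ωL = 22.6 Ω
Z = 75.4 + j22.6 Ω
|Z| = √(75.4² + 22.6²) = 78.7 Ω
∠Z = arctan(22.6/75.4) = 16.7°
I = V/|Z| = 889 mA
P = VI cos φ = 70 × 0.889 × cos(16.7°) = 59.6 W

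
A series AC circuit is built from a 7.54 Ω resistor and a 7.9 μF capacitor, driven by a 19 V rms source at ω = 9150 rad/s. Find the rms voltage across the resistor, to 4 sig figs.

X_C = 1/(ωC) = 13.83 Ω
Z = 7.540 − j13.83 Ω
|Z| = √(7.540² + 13.83²) = 15.76 Ω
I = V/|Z| = 1.206 A
V_R = I·|Z_R| = 1.206 × 7.540 = 9.093 V

9.093 V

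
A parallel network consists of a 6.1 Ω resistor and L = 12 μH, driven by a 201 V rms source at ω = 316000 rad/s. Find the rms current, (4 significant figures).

62.41 A

X_L = ωL = 3.792 Ω
Parallel: admittances add. Y = 1/R + 1/(jωL)
Y = (0.1639 − j0.2637) S
|Y| = 0.3105 S → |Z| = 1/|Y| = 3.220 Ω, ∠Z = −∠Y = 58.13°
I = V/|Z| = 201/3.220 = 62.41 A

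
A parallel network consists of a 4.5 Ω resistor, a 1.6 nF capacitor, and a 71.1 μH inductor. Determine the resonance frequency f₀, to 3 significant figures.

ω₀ = 1/√(LC) = 1/√(7.11e-05 × 1.6e-09) = 2.965e+06 rad/s
f₀ = ω₀/(2π) = 472 kHz

472 kHz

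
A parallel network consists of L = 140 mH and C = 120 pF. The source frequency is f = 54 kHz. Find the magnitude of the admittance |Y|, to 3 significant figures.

19.7 μS

ω = 2πf = 339300 rad/s
X_L = ωL = 47500 Ω
X_C = 1/(ωC) = 24600 Ω
Parallel: admittances add. Y = 1/(jωL) + jωC
Y = (0 + j1.97e-05) S
|Y| = 1.97e-05 S → |Z| = 1/|Y| = 50900 Ω, ∠Z = −∠Y = -90.0°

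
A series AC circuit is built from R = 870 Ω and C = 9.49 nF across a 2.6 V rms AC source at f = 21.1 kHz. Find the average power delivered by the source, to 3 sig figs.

4.24 mW

ω = 2πf = 132600 rad/s
X_C = 1/(ωC) = 795 Ω
Z = 870 − j795 Ω
|Z| = √(870² + 795²) = 1180 Ω
∠Z = arctan(-795/870) = -42.4°
I = V/|Z| = 2.21 mA
P = VI cos φ = 2.6 × 0.00221 × cos(-42.4°) = 4.24 mW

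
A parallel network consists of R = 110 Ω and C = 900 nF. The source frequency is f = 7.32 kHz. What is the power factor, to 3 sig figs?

0.215

ω = 2πf = 45990 rad/s
X_C = 1/(ωC) = 24.2 Ω
Parallel: admittances add. Y = 1/R + jωC
Y = (0.00909 + j0.0414) S
|Y| = 0.0424 S → |Z| = 1/|Y| = 23.6 Ω, ∠Z = −∠Y = -77.6°
cos φ = cos(-77.6°) = 0.215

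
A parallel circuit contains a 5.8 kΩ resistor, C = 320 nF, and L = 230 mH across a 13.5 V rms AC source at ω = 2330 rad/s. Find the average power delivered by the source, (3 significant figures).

X_L = ωL = 536 Ω
X_C = 1/(ωC) = 1340 Ω
Parallel: admittances add. Y = 1/R + 1/(jωL) + jωC
Y = (0.000172 − j0.00112) S
|Y| = 0.00113 S → |Z| = 1/|Y| = 882 Ω, ∠Z = −∠Y = 81.3°
I = V/|Z| = 15.3 mA
P = VI cos φ = 13.5 × 0.0153 × cos(81.3°) = 31.4 mW

31.4 mW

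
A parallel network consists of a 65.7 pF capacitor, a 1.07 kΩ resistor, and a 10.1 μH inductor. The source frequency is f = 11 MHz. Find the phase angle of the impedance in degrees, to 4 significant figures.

ω = 2πf = 6.912e+07 rad/s
X_L = ωL = 698.1 Ω
X_C = 1/(ωC) = 220.2 Ω
Parallel: admittances add. Y = 1/R + 1/(jωL) + jωC
Y = (0.0009346 + j0.003108) S
|Y| = 0.003246 S → |Z| = 1/|Y| = 308.1 Ω, ∠Z = −∠Y = -73.27°

-73.27°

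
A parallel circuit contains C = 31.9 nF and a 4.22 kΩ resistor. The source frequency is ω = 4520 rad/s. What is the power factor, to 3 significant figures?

0.854

X_C = 1/(ωC) = 6940 Ω
Parallel: admittances add. Y = 1/R + jωC
Y = (0.000237 + j0.000144) S
|Y| = 0.000277 S → |Z| = 1/|Y| = 3610 Ω, ∠Z = −∠Y = -31.3°
cos φ = cos(-31.3°) = 0.854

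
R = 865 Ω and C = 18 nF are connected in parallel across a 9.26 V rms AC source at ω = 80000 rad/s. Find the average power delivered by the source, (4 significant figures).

99.13 mW

X_C = 1/(ωC) = 694.4 Ω
Parallel: admittances add. Y = 1/R + jωC
Y = (0.001156 + j0.001440) S
|Y| = 0.001847 S → |Z| = 1/|Y| = 541.5 Ω, ∠Z = −∠Y = -51.24°
I = V/|Z| = 17.10 mA
P = VI cos φ = 9.26 × 0.01710 × cos(-51.24°) = 99.13 mW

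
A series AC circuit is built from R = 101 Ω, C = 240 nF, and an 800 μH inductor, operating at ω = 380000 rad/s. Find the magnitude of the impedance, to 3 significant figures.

X_L = ωL = 304 Ω
X_C = 1/(ωC) = 11.0 Ω
Net reactance X = X_L − X_C = 293 Ω
Z = 101 + j293 Ω
|Z| = √(101² + 293²) = 310 Ω

310 Ω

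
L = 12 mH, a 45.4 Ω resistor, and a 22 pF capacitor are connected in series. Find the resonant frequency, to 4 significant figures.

309.8 kHz

ω₀ = 1/√(LC) = 1/√(0.012 × 2.2e-11) = 1.946e+06 rad/s
f₀ = ω₀/(2π) = 309.8 kHz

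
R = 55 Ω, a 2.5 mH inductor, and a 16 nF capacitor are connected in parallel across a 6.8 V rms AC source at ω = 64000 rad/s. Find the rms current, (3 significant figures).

X_L = ωL = 160 Ω
X_C = 1/(ωC) = 977 Ω
Parallel: admittances add. Y = 1/R + 1/(jωL) + jωC
Y = (0.0182 − j0.00523) S
|Y| = 0.0189 S → |Z| = 1/|Y| = 52.9 Ω, ∠Z = −∠Y = 16.0°
I = V/|Z| = 6.8/52.9 = 129 mA

129 mA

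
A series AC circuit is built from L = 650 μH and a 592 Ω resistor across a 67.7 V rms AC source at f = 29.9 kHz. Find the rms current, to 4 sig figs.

ω = 2πf = 187900 rad/s
X_L = ωL = 122.1 Ω
Z = 592.0 + j122.1 Ω
|Z| = √(592.0² + 122.1²) = 604.5 Ω
I = V/|Z| = 67.7/604.5 = 112.0 mA

112.0 mA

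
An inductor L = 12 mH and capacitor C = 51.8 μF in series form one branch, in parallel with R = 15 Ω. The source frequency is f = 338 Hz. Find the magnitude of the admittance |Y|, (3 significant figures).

90.4 mS

ω = 2πf = 2124 rad/s
X_L = ωL = 25.5 Ω
X_C = 1/(ωC) = 9.09 Ω
Branch 1: Z₁ = R = 15.0 Ω
Branch 2 (series LC): Z₂ = j(X_L − X_C) = j16.4 Ω
Parallel: Z = Z₁Z₂/(Z₁+Z₂), |Z| = 11.1 Ω, ∠Z = 42.5°
|Y| = 1/|Z| = 90.4 mS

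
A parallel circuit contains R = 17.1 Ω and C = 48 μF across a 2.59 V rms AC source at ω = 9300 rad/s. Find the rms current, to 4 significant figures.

1.166 A

X_C = 1/(ωC) = 2.240 Ω
Parallel: admittances add. Y = 1/R + jωC
Y = (0.05848 + j0.4464) S
|Y| = 0.4502 S → |Z| = 1/|Y| = 2.221 Ω, ∠Z = −∠Y = -82.54°
I = V/|Z| = 2.59/2.221 = 1.166 A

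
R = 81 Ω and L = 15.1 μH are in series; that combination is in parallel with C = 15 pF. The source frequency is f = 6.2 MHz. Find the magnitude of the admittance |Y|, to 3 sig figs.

ω = 2πf = 3.896e+07 rad/s
X_L = ωL = 588 Ω
X_C = 1/(ωC) = 1710 Ω
Branch 1 (R+jX_L): Z₁ = 81.0 + j588 Ω, |Z₁| = 594 Ω
Branch 2 (−jX_C): Z₂ = −j1710 Ω
Parallel: Z = Z₁Z₂/(Z₁+Z₂), |Z| = 902 Ω, ∠Z = 78.0°
|Y| = 1/|Z| = 1.11 mS

1.11 mS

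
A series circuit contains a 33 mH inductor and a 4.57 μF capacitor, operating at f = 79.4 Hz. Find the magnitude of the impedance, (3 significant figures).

422 Ω

ω = 2πf = 498.9 rad/s
X_L = ωL = 16.5 Ω
X_C = 1/(ωC) = 439 Ω
Net reactance X = X_L − X_C = -422 Ω
Z = − j422 Ω
|Z| = √(0² + 422²) = 422 Ω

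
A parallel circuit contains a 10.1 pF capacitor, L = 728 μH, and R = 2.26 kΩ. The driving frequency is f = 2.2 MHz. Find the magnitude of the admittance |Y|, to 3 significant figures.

ω = 2πf = 1.382e+07 rad/s
X_L = ωL = 10100 Ω
X_C = 1/(ωC) = 7160 Ω
Parallel: admittances add. Y = 1/R + 1/(jωL) + jωC
Y = (0.000442 + j4.02e-05) S
|Y| = 0.000444 S → |Z| = 1/|Y| = 2250 Ω, ∠Z = −∠Y = -5.20°

444 μS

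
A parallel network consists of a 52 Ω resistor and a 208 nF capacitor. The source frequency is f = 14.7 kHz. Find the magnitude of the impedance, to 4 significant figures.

36.79 Ω

ω = 2πf = 92360 rad/s
X_C = 1/(ωC) = 52.05 Ω
Parallel: admittances add. Y = 1/R + jωC
Y = (0.01923 + j0.01921) S
|Y| = 0.02718 S → |Z| = 1/|Y| = 36.79 Ω, ∠Z = −∠Y = -44.97°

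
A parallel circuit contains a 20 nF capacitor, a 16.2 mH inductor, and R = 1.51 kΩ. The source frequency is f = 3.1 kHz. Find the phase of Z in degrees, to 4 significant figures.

76.60°

ω = 2πf = 19480 rad/s
X_L = ωL = 315.5 Ω
X_C = 1/(ωC) = 2567 Ω
Parallel: admittances add. Y = 1/R + 1/(jωL) + jωC
Y = (0.0006623 − j0.002780) S
|Y| = 0.002857 S → |Z| = 1/|Y| = 350.0 Ω, ∠Z = −∠Y = 76.60°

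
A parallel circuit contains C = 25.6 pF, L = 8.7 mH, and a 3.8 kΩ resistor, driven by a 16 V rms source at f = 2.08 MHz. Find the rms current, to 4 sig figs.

ω = 2πf = 1.307e+07 rad/s
X_L = ωL = 113700 Ω
X_C = 1/(ωC) = 2989 Ω
Parallel: admittances add. Y = 1/R + 1/(jωL) + jωC
Y = (0.0002632 + j0.0003258) S
|Y| = 0.0004188 S → |Z| = 1/|Y| = 2388 Ω, ∠Z = −∠Y = -51.07°
I = V/|Z| = 16/2388 = 6.701 mA

6.701 mA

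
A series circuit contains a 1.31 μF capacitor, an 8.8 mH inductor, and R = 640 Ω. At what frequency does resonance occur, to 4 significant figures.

1.482 kHz

ω₀ = 1/√(LC) = 1/√(0.0088 × 1.31e-06) = 9314 rad/s
f₀ = ω₀/(2π) = 1.482 kHz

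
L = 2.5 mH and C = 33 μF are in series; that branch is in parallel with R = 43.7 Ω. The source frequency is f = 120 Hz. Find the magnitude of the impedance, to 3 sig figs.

28.8 Ω

ω = 2πf = 754.0 rad/s
X_L = ωL = 1.88 Ω
X_C = 1/(ωC) = 40.2 Ω
Branch 1: Z₁ = R = 43.7 Ω
Branch 2 (series LC): Z₂ = j(X_L − X_C) = −j38.3 Ω
Parallel: Z = Z₁Z₂/(Z₁+Z₂), |Z| = 28.8 Ω, ∠Z = -48.8°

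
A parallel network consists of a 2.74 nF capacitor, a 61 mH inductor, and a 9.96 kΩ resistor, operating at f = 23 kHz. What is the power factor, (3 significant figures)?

ω = 2πf = 144500 rad/s
X_L = ωL = 8820 Ω
X_C = 1/(ωC) = 2530 Ω
Parallel: admittances add. Y = 1/R + 1/(jωL) + jωC
Y = (0.000100 + j0.000283) S
|Y| = 0.000300 S → |Z| = 1/|Y| = 3340 Ω, ∠Z = −∠Y = -70.4°
cos φ = cos(-70.4°) = 0.335

0.335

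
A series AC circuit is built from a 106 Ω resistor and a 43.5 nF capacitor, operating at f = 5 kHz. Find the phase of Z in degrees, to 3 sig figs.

ω = 2πf = 31420 rad/s
X_C = 1/(ωC) = 732 Ω
Z = 106 − j732 Ω
|Z| = √(106² + 732²) = 739 Ω
∠Z = arctan(-732/106) = -81.8°

-81.8°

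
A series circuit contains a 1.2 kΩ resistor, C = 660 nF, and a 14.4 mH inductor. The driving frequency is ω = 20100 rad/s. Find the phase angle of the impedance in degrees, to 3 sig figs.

X_L = ωL = 289 Ω
X_C = 1/(ωC) = 75.4 Ω
Net reactance X = X_L − X_C = 214 Ω
Z = 1200 + j214 Ω
|Z| = √(1200² + 214²) = 1220 Ω
∠Z = arctan(214/1200) = 10.1°

10.1°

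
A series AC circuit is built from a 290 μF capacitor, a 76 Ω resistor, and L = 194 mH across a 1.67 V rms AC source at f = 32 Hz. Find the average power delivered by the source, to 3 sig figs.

ω = 2πf = 201.1 rad/s
X_L = ωL = 39.0 Ω
X_C = 1/(ωC) = 17.2 Ω
Net reactance X = X_L − X_C = 21.9 Ω
Z = 76.0 + j21.9 Ω
|Z| = √(76.0² + 21.9²) = 79.1 Ω
∠Z = arctan(21.9/76.0) = 16.0°
I = V/|Z| = 21.1 mA
P = VI cos φ = 1.67 × 0.0211 × cos(16.0°) = 33.9 mW

33.9 mW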